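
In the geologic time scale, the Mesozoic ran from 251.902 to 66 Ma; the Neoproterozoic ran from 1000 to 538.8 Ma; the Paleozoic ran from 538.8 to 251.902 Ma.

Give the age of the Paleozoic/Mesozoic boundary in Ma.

251.902 Ma

The Paleozoic ends and the Mesozoic begins at 251.902 Ma.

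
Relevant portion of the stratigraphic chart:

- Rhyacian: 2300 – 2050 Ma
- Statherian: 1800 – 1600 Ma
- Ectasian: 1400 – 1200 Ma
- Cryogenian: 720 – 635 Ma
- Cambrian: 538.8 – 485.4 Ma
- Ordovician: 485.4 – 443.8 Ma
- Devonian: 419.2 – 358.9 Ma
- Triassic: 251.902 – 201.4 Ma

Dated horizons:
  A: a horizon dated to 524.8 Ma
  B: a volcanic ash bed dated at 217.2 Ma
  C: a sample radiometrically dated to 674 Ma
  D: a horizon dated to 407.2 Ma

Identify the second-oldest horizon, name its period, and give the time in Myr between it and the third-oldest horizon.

A, in the Cambrian; 117.6 million years to D

Larger Ma means older, so oldest first: C 674 > A 524.8 > D 407.2 > B 217.2.
Counting 2 along gives A (524.8 Ma); the excerpt puts that inside the Cambrian, 538.8–485.4 Ma.
Next in line is D (407.2 Ma), and 524.8 − 407.2 = 117.6 Myr.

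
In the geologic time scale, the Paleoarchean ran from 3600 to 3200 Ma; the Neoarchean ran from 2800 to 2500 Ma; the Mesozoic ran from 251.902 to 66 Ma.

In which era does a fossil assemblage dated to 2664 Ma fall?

Neoarchean

2664 Ma lies between 2800 and 2500 Ma, so it falls in the Neoarchean.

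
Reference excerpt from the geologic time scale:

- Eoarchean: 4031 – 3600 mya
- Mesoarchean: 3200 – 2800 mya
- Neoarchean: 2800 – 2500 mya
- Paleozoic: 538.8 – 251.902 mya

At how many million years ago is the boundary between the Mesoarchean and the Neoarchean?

2800 mya

The Mesoarchean ends and the Neoarchean begins at 2800 mya.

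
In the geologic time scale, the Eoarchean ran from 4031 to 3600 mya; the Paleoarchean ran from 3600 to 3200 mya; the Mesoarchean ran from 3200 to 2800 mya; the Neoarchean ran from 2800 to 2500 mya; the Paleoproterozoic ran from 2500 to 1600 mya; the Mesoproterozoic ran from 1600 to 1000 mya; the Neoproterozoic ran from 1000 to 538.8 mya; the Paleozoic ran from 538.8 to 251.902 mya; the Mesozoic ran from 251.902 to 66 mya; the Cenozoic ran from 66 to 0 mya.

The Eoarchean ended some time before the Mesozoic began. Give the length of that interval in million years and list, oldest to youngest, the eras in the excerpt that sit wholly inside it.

3348.098 million years; Paleoarchean, Mesoarchean, Neoarchean, Paleoproterozoic, Mesoproterozoic, Neoproterozoic, Paleozoic

The Eoarchean closes at 3600 Ma and the Mesozoic opens at 251.902 Ma, so the interval is 3600 − 251.902 = 3348.098 Myr.
An era fits inside if it starts at or after 3600 Ma and ends at or before 251.902 Ma; oldest first that gives Paleoarchean, Mesoarchean, Neoarchean, Paleoproterozoic, Mesoproterozoic, Neoproterozoic, Paleozoic.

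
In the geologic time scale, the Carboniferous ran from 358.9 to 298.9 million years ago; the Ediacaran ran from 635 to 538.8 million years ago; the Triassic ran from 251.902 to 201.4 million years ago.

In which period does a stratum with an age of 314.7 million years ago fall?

Carboniferous

314.7 Ma lies between 358.9 and 298.9 Ma, so it falls in the Carboniferous.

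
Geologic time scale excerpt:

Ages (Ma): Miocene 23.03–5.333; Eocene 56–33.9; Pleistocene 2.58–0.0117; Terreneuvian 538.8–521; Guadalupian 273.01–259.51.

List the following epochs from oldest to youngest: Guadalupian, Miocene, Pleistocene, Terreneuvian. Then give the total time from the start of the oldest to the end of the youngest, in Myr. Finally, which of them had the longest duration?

From the excerpt: Guadalupian 273.01–259.51; Miocene 23.03–5.333; Pleistocene 2.58–0.0117; Terreneuvian 538.8–521 (Ma).
Larger Ma is earlier, so the oldest is Terreneuvian and the youngest is Pleistocene; oldest to youngest: Terreneuvian, Guadalupian, Miocene, Pleistocene.
Oldest start 538.8 minus youngest end 0.0117 gives 538.7883 Myr overall.
Individual lengths (start − end): Miocene 17.697; Guadalupian 13.5; Pleistocene 2.5683; Terreneuvian 17.8. The largest is Terreneuvian at 17.8 Myr.

Terreneuvian, Guadalupian, Miocene, Pleistocene; total span 538.7883 Myr; longest is Terreneuvian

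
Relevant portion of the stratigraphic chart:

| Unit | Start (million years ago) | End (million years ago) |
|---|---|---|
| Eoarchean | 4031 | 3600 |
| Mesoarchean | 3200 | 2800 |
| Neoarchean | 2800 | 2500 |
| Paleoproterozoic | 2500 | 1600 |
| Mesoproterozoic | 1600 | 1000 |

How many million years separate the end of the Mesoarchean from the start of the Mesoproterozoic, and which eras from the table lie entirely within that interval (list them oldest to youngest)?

1200 million years; Neoarchean, Paleoproterozoic

The Mesoarchean closes at 2800 Ma and the Mesoproterozoic opens at 1600 Ma, so the interval is 2800 − 1600 = 1200 Myr.
An era fits inside if it starts at or after 2800 Ma and ends at or before 1600 Ma; oldest first that gives Neoarchean, Paleoproterozoic.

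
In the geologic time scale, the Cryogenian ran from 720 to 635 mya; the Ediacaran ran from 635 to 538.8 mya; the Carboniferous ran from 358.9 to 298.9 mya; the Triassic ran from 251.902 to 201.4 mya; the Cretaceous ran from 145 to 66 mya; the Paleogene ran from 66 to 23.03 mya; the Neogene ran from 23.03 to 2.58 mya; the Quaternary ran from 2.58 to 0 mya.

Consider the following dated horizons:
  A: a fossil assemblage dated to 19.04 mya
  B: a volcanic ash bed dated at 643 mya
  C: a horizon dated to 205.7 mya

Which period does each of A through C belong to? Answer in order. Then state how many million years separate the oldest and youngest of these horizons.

A — Neogene; B — Cryogenian; C — Triassic; span 623.96 million years

A: 19.04 Ma lies in 23.03–2.58 Ma, so Neogene.
B: 643 Ma lies in 720–635 Ma, so Cryogenian.
C: 205.7 Ma lies in 251.902–201.4 Ma, so Triassic.
Oldest = 643 Ma, youngest = 19.04 Ma → span 623.96 Myr.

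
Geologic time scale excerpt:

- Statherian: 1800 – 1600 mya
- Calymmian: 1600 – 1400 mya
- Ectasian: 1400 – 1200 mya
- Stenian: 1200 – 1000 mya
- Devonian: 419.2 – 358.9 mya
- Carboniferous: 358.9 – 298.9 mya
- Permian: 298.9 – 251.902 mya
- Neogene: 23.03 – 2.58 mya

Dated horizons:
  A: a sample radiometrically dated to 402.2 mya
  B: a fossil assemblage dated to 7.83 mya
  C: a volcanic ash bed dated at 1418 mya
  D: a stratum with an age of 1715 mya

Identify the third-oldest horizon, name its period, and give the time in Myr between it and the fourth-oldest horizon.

A, in the Devonian; 394.37 million years to B

Larger Ma means older, so oldest first: D 1715 > C 1418 > A 402.2 > B 7.83.
Counting 3 along gives A (402.2 Ma); the excerpt puts that inside the Devonian, 419.2–358.9 Ma.
Next in line is B (7.83 Ma), and 402.2 − 7.83 = 394.37 Myr.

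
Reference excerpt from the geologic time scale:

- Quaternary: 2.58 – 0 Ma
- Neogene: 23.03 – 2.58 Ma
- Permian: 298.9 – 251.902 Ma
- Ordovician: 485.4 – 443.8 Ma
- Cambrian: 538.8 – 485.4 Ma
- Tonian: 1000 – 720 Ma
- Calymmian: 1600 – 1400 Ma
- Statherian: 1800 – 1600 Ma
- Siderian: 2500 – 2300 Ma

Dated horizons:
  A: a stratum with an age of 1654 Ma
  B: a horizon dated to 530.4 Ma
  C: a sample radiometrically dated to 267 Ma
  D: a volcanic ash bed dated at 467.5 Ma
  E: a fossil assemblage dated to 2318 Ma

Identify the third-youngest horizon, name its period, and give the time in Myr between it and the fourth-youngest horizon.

B, in the Cambrian; 1123.6 million years to A

Sorted youngest-first by Ma: C (267), D (467.5), B (530.4), A (1654), E (2318).
The third youngest is B at 530.4 Ma, which lies in 538.8–485.4 Ma: the Cambrian.
The fourth youngest is A at 1654 Ma; separation = |530.4 − 1654| = 1123.6 Myr.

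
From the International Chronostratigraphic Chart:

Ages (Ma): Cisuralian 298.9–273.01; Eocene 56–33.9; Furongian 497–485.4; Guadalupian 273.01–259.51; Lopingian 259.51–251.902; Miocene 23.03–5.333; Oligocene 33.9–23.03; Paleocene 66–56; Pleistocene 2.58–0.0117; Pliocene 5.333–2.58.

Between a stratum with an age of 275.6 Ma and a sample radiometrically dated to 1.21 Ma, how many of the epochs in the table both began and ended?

7

The older date is 275.6 Ma and the younger is 1.21 Ma.
Epochs with start < 275.6 and end > 1.21 Ma: Guadalupian (273.01–259.51), Lopingian (259.51–251.902), Paleocene (66–56), Eocene (56–33.9), Oligocene (33.9–23.03), Miocene (23.03–5.333), Pliocene (5.333–2.58).
That is 7 complete epochs.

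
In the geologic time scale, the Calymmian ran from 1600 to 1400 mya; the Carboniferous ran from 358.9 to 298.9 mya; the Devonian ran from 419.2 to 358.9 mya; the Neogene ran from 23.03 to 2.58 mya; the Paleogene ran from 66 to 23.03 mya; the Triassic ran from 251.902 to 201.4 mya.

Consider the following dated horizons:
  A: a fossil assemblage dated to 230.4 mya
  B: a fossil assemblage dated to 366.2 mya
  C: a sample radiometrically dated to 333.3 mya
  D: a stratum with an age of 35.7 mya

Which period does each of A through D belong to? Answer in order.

Match each age against the start–end ranges in the excerpt: A = 230.4 Ma → Triassic (251.902–201.4); B = 366.2 Ma → Devonian (419.2–358.9); C = 333.3 Ma → Carboniferous (358.9–298.9); D = 35.7 Ma → Paleogene (66–23.03).

A — Triassic; B — Devonian; C — Carboniferous; D — Paleogene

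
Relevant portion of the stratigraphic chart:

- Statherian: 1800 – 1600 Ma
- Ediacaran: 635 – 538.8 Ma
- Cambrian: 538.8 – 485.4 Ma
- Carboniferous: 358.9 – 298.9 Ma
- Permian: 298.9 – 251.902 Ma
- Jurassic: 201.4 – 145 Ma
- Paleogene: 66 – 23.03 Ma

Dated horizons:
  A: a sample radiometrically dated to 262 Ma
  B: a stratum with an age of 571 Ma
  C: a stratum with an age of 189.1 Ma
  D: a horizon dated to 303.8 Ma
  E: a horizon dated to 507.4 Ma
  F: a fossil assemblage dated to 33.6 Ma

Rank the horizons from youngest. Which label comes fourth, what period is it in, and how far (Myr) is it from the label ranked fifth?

D, in the Carboniferous; 203.6 million years to E

Sorted youngest-first by Ma: F (33.6), C (189.1), A (262), D (303.8), E (507.4), B (571).
The fourth youngest is D at 303.8 Ma, which lies in 358.9–298.9 Ma: the Carboniferous.
The fifth youngest is E at 507.4 Ma; separation = |303.8 − 507.4| = 203.6 Myr.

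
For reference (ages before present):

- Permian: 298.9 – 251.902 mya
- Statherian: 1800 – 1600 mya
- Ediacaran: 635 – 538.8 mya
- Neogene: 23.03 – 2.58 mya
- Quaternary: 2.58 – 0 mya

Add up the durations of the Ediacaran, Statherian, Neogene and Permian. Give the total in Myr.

363.648 million years

Duration is start − end for each: (635 − 538.8) + (1800 − 1600) + (23.03 − 2.58) + (298.9 − 251.902).
That is 96.2 + 200 + 20.45 + 46.998, which totals 363.648 million years.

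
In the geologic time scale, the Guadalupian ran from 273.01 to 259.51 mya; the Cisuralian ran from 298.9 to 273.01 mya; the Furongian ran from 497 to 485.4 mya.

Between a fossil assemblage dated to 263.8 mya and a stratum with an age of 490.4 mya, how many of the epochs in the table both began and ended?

1

The older date is 490.4 Ma and the younger is 263.8 Ma.
Epochs with start < 490.4 and end > 263.8 Ma: Cisuralian (298.9–273.01).
That is 1 complete epoch.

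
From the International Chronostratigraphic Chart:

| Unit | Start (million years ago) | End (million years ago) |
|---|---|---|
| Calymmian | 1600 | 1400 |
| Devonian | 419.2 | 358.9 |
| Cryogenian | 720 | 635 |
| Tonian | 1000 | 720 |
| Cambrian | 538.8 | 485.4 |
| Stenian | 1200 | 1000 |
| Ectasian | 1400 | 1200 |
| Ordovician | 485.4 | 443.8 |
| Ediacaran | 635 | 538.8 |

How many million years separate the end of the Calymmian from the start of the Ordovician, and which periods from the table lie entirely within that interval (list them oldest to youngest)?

The Calymmian closes at 1400 Ma and the Ordovician opens at 485.4 Ma, so the interval is 1400 − 485.4 = 914.6 Myr.
A period fits inside if it starts at or after 1400 Ma and ends at or before 485.4 Ma; oldest first that gives Ectasian, Stenian, Tonian, Cryogenian, Ediacaran, Cambrian.

914.6 million years; Ectasian, Stenian, Tonian, Cryogenian, Ediacaran, Cambrian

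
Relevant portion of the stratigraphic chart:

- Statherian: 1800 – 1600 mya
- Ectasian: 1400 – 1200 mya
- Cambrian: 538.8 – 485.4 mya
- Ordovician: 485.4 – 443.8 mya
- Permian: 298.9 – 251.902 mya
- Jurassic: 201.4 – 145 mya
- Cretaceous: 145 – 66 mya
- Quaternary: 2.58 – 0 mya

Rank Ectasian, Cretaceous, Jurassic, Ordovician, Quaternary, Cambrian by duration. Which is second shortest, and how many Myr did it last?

Ordovician, 41.6 million years

Start − end for each: Ectasian 1400 − 1200 = 200; Cretaceous 145 − 66 = 79; Jurassic 201.4 − 145 = 56.4; Ordovician 485.4 − 443.8 = 41.6; Quaternary 2.58 − 0 = 2.58; Cambrian 538.8 − 485.4 = 53.4.
Ranking these from shortest: Quaternary < Ordovician < Cambrian < Jurassic < Cretaceous < Ectasian.
Position 2 in that ranking is Ordovician, which lasted 41.6 Myr.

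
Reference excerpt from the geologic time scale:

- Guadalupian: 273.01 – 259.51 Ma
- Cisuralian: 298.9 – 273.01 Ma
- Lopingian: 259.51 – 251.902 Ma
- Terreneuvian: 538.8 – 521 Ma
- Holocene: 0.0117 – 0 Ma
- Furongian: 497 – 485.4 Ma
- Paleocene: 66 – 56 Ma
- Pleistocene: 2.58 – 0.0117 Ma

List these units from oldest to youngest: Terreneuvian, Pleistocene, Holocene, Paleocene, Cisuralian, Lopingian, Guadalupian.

The oldest of these is Terreneuvian (starts 538.8 Ma) and the youngest is Holocene (ends 0 Ma).
In between, by decreasing start age: Cisuralian (298.9), Guadalupian (273.01), Lopingian (259.51), Paleocene (66), Pleistocene (2.58).

Terreneuvian, Cisuralian, Guadalupian, Lopingian, Paleocene, Pleistocene, Holocene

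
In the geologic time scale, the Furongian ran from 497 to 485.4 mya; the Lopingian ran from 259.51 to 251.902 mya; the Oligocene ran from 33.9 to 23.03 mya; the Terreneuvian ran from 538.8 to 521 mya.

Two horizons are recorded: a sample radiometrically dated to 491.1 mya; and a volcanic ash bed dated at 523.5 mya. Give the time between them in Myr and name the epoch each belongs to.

32.4 million years apart; the first in the Furongian, the second in the Terreneuvian

Elapsed time: 523.5 − 491.1 = 32.4 Myr.
491.1 Ma lies within 497–485.4 Ma: Furongian.
523.5 Ma lies within 538.8–521 Ma: Terreneuvian.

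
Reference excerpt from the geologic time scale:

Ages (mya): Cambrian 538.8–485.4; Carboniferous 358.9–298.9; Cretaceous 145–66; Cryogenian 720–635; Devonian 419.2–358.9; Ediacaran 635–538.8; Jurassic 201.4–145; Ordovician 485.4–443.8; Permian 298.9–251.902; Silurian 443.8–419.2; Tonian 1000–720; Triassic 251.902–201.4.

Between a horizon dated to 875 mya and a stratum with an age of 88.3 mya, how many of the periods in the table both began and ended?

10

The older date is 875 Ma and the younger is 88.3 Ma.
Periods with start < 875 and end > 88.3 Ma: Cryogenian (720–635), Ediacaran (635–538.8), Cambrian (538.8–485.4), Ordovician (485.4–443.8), Silurian (443.8–419.2), Devonian (419.2–358.9), Carboniferous (358.9–298.9), Permian (298.9–251.902), Triassic (251.902–201.4), Jurassic (201.4–145).
That is 10 complete periods.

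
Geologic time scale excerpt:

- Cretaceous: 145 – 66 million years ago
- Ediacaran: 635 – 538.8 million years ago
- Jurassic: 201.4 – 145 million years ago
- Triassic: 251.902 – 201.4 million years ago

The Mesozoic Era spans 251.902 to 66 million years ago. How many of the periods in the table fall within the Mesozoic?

3

Periods inside 251.902–66 Ma: Triassic, Jurassic, Cretaceous — 3 in total.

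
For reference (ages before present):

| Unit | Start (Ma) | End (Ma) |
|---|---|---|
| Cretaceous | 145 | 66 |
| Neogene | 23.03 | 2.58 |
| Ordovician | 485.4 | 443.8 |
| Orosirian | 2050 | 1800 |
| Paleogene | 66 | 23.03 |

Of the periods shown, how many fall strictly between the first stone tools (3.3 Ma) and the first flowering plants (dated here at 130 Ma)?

130 Ma sits inside the Cretaceous (145–66) and 3.3 Ma inside the Neogene (23.03–2.58); neither of those is wholly between the two dates.
The listed periods lying completely between them are Paleogene — 1 in all.

1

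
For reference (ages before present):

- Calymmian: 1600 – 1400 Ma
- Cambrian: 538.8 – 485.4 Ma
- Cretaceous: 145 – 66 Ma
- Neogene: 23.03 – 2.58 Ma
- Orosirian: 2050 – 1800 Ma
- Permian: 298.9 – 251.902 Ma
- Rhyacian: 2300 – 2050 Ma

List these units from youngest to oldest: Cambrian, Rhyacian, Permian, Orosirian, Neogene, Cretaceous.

Sorting by start age (ascending Ma, since larger Ma = older): Neogene began 23.03, Cretaceous began 145, Permian began 298.9, Cambrian began 538.8, Orosirian began 2050, Rhyacian began 2300.

Neogene, Cretaceous, Permian, Cambrian, Orosirian, Rhyacian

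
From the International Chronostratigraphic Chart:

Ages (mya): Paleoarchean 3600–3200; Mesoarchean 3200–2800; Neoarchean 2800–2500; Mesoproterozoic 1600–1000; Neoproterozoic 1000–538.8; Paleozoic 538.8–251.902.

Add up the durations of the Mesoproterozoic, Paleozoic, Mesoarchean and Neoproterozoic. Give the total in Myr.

Each duration: Mesoproterozoic = 600; Paleozoic = 286.898; Mesoarchean = 400; Neoproterozoic = 461.2.
Sum: 600 + 286.898 + 400 + 461.2 = 1748.098 Myr.

1748.098 million years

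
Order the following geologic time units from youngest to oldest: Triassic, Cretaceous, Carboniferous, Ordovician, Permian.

Cretaceous, Triassic, Permian, Carboniferous, Ordovician

Era membership (oldest first within each) — Paleozoic: Ordovician, Carboniferous, Permian; Mesozoic: Triassic, Cretaceous. Paleozoic precedes Mesozoic, which precedes Cenozoic. Concatenating the groups in that era order and then reversing gives youngest to oldest.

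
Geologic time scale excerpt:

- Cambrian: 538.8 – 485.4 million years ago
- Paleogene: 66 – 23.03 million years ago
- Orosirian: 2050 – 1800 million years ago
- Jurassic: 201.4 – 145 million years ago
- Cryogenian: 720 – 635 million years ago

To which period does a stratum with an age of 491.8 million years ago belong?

491.8 Ma lies between 538.8 and 485.4 Ma, so it falls in the Cambrian.

Cambrian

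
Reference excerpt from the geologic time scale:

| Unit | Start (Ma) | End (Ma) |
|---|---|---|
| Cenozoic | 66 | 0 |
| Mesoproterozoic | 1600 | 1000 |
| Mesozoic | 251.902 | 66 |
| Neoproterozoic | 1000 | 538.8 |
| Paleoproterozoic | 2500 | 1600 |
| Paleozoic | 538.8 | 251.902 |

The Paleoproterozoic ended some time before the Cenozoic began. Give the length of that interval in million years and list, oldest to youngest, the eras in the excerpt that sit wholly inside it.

The Paleoproterozoic closes at 1600 Ma and the Cenozoic opens at 66 Ma, so the interval is 1600 − 66 = 1534 Myr.
An era fits inside if it starts at or after 1600 Ma and ends at or before 66 Ma; oldest first that gives Mesoproterozoic, Neoproterozoic, Paleozoic, Mesozoic.

1534 million years; Mesoproterozoic, Neoproterozoic, Paleozoic, Mesozoic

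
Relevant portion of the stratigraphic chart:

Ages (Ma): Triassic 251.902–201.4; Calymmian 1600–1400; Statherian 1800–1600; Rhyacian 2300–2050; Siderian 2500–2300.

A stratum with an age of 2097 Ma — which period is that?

2097 Ma lies between 2300 and 2050 Ma, so it falls in the Rhyacian.

Rhyacian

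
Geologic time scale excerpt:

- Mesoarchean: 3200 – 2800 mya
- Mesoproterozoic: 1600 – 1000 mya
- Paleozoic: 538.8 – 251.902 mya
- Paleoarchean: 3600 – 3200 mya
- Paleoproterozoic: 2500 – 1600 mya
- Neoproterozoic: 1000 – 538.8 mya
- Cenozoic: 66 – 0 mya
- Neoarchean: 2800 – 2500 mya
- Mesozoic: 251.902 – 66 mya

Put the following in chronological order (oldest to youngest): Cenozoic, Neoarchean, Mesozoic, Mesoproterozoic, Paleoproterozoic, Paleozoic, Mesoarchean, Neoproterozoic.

Mesoarchean, Neoarchean, Paleoproterozoic, Mesoproterozoic, Neoproterozoic, Paleozoic, Mesozoic, Cenozoic

The oldest of these is Mesoarchean (starts 3200 Ma) and the youngest is Cenozoic (ends 0 Ma).
In between, by decreasing start age: Neoarchean (2800), Paleoproterozoic (2500), Mesoproterozoic (1600), Neoproterozoic (1000), Paleozoic (538.8), Mesozoic (251.902).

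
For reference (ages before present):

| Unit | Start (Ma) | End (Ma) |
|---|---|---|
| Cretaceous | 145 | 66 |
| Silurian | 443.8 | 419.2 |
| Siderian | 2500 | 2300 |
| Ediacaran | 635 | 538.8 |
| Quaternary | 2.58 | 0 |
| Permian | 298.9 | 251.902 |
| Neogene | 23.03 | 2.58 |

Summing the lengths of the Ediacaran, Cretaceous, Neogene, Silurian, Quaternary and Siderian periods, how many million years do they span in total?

Duration is start − end for each: (635 − 538.8) + (145 − 66) + (23.03 − 2.58) + (443.8 − 419.2) + (2.58 − 0) + (2500 − 2300).
That is 96.2 + 79 + 20.45 + 24.6 + 2.58 + 200, which totals 422.83 million years.

422.83 million years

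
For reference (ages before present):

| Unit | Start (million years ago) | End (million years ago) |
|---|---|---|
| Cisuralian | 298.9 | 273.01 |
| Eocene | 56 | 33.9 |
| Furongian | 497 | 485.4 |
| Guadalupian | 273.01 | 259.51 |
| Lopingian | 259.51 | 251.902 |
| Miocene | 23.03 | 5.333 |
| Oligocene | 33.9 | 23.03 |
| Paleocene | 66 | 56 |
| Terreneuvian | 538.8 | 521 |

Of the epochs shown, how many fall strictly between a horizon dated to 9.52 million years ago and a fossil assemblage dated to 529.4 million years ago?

529.4 Ma sits inside the Terreneuvian (538.8–521) and 9.52 Ma inside the Miocene (23.03–5.333); neither of those is wholly between the two dates.
The listed epochs lying completely between them are Furongian, Cisuralian, Guadalupian, Lopingian, Paleocene, Eocene, Oligocene — 7 in all.

7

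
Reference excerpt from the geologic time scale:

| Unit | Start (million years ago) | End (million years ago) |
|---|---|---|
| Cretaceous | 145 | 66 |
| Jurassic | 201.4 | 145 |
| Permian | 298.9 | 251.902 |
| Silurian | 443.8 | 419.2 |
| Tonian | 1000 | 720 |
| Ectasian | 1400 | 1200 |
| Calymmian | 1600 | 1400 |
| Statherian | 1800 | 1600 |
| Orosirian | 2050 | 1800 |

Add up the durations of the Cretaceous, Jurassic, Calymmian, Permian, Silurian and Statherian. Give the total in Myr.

606.998 million years

Each duration: Cretaceous = 79; Jurassic = 56.4; Calymmian = 200; Permian = 46.998; Silurian = 24.6; Statherian = 200.
Sum: 79 + 56.4 + 200 + 46.998 + 24.6 + 200 = 606.998 Myr.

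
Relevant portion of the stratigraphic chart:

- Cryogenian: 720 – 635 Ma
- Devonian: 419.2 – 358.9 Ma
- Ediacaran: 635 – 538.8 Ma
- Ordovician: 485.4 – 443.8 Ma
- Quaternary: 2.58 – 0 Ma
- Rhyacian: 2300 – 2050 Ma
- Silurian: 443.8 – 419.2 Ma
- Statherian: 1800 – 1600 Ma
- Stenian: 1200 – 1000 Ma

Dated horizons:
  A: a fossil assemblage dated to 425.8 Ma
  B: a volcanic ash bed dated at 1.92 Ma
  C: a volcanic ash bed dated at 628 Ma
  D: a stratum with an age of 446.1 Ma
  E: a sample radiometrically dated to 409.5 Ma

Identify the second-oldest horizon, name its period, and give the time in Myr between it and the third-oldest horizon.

Sorted oldest-first by Ma: C (628), D (446.1), A (425.8), E (409.5), B (1.92).
The second oldest is D at 446.1 Ma, which lies in 485.4–443.8 Ma: the Ordovician.
The third oldest is A at 425.8 Ma; separation = |446.1 − 425.8| = 20.3 Myr.

D, in the Ordovician; 20.3 million years to A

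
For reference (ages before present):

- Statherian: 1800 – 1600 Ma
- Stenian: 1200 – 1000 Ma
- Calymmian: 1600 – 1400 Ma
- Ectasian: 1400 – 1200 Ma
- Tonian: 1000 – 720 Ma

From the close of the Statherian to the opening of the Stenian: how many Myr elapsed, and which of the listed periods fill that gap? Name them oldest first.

The Statherian closes at 1600 Ma and the Stenian opens at 1200 Ma, so the interval is 1600 − 1200 = 400 Myr.
A period fits inside if it starts at or after 1600 Ma and ends at or before 1200 Ma; oldest first that gives Calymmian, Ectasian.

400 million years; Calymmian, Ectasian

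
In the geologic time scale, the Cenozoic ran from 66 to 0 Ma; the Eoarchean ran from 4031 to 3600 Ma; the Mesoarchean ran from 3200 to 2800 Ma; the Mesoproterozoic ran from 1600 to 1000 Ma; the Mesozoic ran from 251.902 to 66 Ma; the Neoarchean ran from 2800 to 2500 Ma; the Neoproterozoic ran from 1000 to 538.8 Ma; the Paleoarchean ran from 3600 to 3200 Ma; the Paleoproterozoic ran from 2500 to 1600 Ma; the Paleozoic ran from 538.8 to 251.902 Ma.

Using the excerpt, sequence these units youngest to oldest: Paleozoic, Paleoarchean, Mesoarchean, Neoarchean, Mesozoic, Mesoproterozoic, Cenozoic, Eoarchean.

Cenozoic → Mesozoic → Paleozoic → Mesoproterozoic → Neoarchean → Mesoarchean → Paleoarchean → Eoarchean

Read off each span (Ma): Paleozoic 538.8–251.902; Paleoarchean 3600–3200; Mesoarchean 3200–2800; Neoarchean 2800–2500; Mesozoic 251.902–66; Mesoproterozoic 1600–1000; Cenozoic 66–0; Eoarchean 4031–3600.
Larger Ma is older, so oldest→youngest is Eoarchean, Paleoarchean, Mesoarchean, Neoarchean, Mesoproterozoic, Paleozoic, Mesozoic, Cenozoic; reverse it for youngest→oldest.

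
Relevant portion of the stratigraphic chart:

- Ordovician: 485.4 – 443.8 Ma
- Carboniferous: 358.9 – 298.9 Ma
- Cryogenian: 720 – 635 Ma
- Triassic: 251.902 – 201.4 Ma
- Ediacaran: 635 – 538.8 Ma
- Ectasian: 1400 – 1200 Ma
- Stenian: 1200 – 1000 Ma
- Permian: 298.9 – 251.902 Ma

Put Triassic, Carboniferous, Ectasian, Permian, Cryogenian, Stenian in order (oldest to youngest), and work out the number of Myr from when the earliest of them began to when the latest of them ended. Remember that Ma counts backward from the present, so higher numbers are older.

Start ages (Ma): Ectasian 1400, Stenian 1200, Cryogenian 720, Carboniferous 358.9, Permian 298.9, Triassic 251.902.
Ordered oldest to youngest: Ectasian, Stenian, Cryogenian, Carboniferous, Permian, Triassic.
Span = 1400 − 201.4 = 1198.6 Myr.

Ectasian → Stenian → Cryogenian → Carboniferous → Permian → Triassic; total span 1198.6 Myr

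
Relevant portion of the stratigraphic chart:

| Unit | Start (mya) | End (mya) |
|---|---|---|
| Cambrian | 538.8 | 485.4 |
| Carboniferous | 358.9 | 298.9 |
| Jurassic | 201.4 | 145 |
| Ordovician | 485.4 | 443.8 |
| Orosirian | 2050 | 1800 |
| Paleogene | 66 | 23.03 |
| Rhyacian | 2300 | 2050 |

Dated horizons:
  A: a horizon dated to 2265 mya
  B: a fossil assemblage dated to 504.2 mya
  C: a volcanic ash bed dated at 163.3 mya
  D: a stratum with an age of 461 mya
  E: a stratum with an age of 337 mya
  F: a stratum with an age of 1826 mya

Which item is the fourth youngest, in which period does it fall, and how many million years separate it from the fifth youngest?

Sorted youngest-first by Ma: C (163.3), E (337), D (461), B (504.2), F (1826), A (2265).
The fourth youngest is B at 504.2 Ma, which lies in 538.8–485.4 Ma: the Cambrian.
The fifth youngest is F at 1826 Ma; separation = |504.2 − 1826| = 1321.8 Myr.

B, in the Cambrian; 1321.8 million years to F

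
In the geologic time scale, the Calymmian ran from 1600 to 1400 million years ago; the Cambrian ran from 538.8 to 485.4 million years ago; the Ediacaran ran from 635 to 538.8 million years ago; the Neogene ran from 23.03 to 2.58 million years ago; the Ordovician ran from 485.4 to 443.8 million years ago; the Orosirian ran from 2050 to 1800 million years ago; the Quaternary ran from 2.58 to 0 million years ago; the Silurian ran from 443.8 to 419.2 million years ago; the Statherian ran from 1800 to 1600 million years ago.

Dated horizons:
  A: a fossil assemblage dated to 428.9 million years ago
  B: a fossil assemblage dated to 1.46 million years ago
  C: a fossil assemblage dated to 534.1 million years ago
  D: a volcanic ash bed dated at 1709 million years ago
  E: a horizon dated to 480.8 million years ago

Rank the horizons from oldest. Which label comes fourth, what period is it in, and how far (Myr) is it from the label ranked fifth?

A, in the Silurian; 427.44 million years to B

Sorted oldest-first by Ma: D (1709), C (534.1), E (480.8), A (428.9), B (1.46).
The fourth oldest is A at 428.9 Ma, which lies in 443.8–419.2 Ma: the Silurian.
The fifth oldest is B at 1.46 Ma; separation = |428.9 − 1.46| = 427.44 Myr.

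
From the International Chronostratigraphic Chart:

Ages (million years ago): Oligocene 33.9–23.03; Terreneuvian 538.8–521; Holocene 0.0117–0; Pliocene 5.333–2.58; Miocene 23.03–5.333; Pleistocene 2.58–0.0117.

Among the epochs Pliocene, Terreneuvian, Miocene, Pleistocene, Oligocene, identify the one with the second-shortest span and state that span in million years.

Pliocene, 2.753 million years

Durations: Pliocene 2.753; Terreneuvian 17.8; Miocene 17.697; Pleistocene 2.5683; Oligocene 10.87 Myr.
Sorted shortest-first: Pleistocene (2.5683), Pliocene (2.753), Oligocene (10.87), Miocene (17.697), Terreneuvian (17.8).
The second shortest is Pliocene at 2.753 Myr.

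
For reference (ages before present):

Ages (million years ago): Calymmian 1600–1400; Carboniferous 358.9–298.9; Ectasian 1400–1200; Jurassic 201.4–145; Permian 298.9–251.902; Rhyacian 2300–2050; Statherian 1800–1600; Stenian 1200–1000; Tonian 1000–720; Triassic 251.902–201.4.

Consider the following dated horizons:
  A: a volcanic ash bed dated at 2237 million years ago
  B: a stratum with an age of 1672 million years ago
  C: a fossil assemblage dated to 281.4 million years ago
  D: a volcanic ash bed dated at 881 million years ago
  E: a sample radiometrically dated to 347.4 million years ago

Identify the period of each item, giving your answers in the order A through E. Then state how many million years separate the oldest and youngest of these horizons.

A: 2237 Ma lies in 2300–2050 Ma, so Rhyacian.
B: 1672 Ma lies in 1800–1600 Ma, so Statherian.
C: 281.4 Ma lies in 298.9–251.902 Ma, so Permian.
D: 881 Ma lies in 1000–720 Ma, so Tonian.
E: 347.4 Ma lies in 358.9–298.9 Ma, so Carboniferous.
Oldest = 2237 Ma, youngest = 281.4 Ma → span 1955.6 Myr.

A — Rhyacian; B — Statherian; C — Permian; D — Tonian; E — Carboniferous; span 1955.6 million years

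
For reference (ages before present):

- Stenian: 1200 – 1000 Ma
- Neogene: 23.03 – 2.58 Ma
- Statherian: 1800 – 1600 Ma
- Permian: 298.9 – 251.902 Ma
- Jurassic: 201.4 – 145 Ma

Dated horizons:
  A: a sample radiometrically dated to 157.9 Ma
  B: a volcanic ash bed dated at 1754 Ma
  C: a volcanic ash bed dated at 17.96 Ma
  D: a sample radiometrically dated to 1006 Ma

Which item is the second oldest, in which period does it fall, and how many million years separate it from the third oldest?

Larger Ma means older, so oldest first: B 1754 > D 1006 > A 157.9 > C 17.96.
Counting 2 along gives D (1006 Ma); the excerpt puts that inside the Stenian, 1200–1000 Ma.
Next in line is A (157.9 Ma), and 1006 − 157.9 = 848.1 Myr.

D, in the Stenian; 848.1 million years to A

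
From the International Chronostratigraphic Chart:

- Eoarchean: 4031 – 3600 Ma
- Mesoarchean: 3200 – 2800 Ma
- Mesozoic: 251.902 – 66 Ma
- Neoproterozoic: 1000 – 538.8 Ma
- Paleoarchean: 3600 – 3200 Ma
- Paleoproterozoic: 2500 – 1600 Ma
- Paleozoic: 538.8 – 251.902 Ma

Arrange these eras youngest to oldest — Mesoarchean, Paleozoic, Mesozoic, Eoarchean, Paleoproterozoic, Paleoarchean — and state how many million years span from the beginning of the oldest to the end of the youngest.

From the excerpt: Mesoarchean 3200–2800; Paleozoic 538.8–251.902; Mesozoic 251.902–66; Eoarchean 4031–3600; Paleoproterozoic 2500–1600; Paleoarchean 3600–3200 (Ma).
Larger Ma is earlier, so the oldest is Eoarchean and the youngest is Mesozoic; youngest to oldest: Mesozoic, Paleozoic, Paleoproterozoic, Mesoarchean, Paleoarchean, Eoarchean.
Oldest start 4031 minus youngest end 66 gives 3965 Myr overall.

Mesozoic → Paleozoic → Paleoproterozoic → Mesoarchean → Paleoarchean → Eoarchean; total span 3965 Myr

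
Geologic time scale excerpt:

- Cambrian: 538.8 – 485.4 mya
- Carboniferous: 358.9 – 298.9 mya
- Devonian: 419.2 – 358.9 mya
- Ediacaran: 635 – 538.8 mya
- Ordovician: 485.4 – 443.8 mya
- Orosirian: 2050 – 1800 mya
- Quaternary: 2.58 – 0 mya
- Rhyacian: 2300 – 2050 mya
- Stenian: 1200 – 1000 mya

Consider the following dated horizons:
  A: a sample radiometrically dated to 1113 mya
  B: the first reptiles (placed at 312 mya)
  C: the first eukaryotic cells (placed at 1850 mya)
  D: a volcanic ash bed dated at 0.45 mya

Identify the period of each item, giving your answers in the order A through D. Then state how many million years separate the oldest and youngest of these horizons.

A — Stenian; B — Carboniferous; C — Orosirian; D — Quaternary; span 1849.55 million years

Match each age against the start–end ranges in the excerpt: A = 1113 Ma → Stenian (1200–1000); B = 312 Ma → Carboniferous (358.9–298.9); C = 1850 Ma → Orosirian (2050–1800); D = 0.45 Ma → Quaternary (2.58–0).
The largest age is 1850 Ma and the smallest is 0.45 Ma; their difference is 1849.55 Myr.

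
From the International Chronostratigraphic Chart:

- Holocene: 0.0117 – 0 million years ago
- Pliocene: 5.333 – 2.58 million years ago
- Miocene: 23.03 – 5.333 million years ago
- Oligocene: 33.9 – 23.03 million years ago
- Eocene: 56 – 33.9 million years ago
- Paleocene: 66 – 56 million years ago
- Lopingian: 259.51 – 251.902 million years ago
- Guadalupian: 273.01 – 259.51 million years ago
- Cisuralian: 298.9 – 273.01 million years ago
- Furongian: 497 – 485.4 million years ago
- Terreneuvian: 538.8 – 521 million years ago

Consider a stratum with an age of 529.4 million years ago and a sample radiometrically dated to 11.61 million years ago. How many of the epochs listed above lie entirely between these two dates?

7

529.4 Ma sits inside the Terreneuvian (538.8–521) and 11.61 Ma inside the Miocene (23.03–5.333); neither of those is wholly between the two dates.
The listed epochs lying completely between them are Furongian, Cisuralian, Guadalupian, Lopingian, Paleocene, Eocene, Oligocene — 7 in all.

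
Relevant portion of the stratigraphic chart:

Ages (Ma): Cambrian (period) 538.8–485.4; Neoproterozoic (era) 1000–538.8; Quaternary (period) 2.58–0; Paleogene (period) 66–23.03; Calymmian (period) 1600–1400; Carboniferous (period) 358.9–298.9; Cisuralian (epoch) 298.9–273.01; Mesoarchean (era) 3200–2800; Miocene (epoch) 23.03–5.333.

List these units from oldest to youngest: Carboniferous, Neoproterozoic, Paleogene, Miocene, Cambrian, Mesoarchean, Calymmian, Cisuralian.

Sorting by start age (descending Ma, since larger Ma = older): Mesoarchean start 3200, Calymmian start 1600, Neoproterozoic start 1000, Cambrian start 538.8, Carboniferous start 358.9, Cisuralian start 298.9, Paleogene start 66, Miocene start 23.03.

Mesoarchean, Calymmian, Neoproterozoic, Cambrian, Carboniferous, Cisuralian, Paleogene, Miocene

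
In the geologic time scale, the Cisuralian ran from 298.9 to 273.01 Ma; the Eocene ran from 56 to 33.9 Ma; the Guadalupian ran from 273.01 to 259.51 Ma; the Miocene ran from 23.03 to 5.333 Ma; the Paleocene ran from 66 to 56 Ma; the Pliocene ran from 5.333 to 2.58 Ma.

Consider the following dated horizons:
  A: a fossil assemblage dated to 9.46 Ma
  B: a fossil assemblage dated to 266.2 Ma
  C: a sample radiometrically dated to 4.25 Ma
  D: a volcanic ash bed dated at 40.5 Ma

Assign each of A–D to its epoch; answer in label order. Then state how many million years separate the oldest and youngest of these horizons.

A — Miocene; B — Guadalupian; C — Pliocene; D — Eocene; span 261.95 million years

A: 9.46 Ma lies in 23.03–5.333 Ma, so Miocene.
B: 266.2 Ma lies in 273.01–259.51 Ma, so Guadalupian.
C: 4.25 Ma lies in 5.333–2.58 Ma, so Pliocene.
D: 40.5 Ma lies in 56–33.9 Ma, so Eocene.
Oldest = 266.2 Ma, youngest = 4.25 Ma → span 261.95 Myr.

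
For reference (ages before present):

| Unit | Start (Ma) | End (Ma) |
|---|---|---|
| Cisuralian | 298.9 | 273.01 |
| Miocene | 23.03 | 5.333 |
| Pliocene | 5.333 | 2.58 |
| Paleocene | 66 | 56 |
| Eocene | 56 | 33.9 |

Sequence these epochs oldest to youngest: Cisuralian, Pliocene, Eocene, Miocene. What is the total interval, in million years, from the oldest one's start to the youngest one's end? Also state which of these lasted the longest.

Start ages (Ma): Cisuralian 298.9, Eocene 56, Miocene 23.03, Pliocene 5.333.
Ordered oldest to youngest: Cisuralian, Eocene, Miocene, Pliocene.
Span = 298.9 − 2.58 = 296.32 Myr.
Durations: Eocene 22.1, Cisuralian 25.89, Miocene 17.697, Pliocene 2.753 → longest is Cisuralian (25.89 Myr).

Cisuralian, Eocene, Miocene, Pliocene; total span 296.32 Myr; longest is Cisuralian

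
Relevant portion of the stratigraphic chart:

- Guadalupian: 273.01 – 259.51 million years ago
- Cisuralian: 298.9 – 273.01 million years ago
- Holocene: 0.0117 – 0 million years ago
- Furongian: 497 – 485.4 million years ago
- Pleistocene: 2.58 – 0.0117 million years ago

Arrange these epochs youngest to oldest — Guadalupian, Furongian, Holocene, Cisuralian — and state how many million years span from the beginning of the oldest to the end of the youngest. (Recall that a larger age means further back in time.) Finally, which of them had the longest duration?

Start ages (Ma): Furongian 497, Cisuralian 298.9, Guadalupian 273.01, Holocene 0.0117.
Ordered youngest to oldest: Holocene, Guadalupian, Cisuralian, Furongian.
Span = 497 − 0 = 497 Myr.
Durations: Cisuralian 25.89, Holocene 0.0117, Furongian 11.6, Guadalupian 13.5 → longest is Cisuralian (25.89 Myr).

Holocene, Guadalupian, Cisuralian, Furongian; total span 497 Myr; longest is Cisuralian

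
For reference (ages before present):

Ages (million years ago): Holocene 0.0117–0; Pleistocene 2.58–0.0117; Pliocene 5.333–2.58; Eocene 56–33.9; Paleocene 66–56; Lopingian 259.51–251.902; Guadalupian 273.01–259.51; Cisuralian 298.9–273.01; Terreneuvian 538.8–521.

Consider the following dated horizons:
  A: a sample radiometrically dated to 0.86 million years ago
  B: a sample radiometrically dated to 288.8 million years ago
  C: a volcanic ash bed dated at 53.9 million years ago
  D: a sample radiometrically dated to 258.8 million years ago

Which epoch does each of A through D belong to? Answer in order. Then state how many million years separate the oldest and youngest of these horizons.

A — Pleistocene; B — Cisuralian; C — Eocene; D — Lopingian; span 287.94 million years

Match each age against the start–end ranges in the excerpt: A = 0.86 Ma → Pleistocene (2.58–0.0117); B = 288.8 Ma → Cisuralian (298.9–273.01); C = 53.9 Ma → Eocene (56–33.9); D = 258.8 Ma → Lopingian (259.51–251.902).
The largest age is 288.8 Ma and the smallest is 0.86 Ma; their difference is 287.94 Myr.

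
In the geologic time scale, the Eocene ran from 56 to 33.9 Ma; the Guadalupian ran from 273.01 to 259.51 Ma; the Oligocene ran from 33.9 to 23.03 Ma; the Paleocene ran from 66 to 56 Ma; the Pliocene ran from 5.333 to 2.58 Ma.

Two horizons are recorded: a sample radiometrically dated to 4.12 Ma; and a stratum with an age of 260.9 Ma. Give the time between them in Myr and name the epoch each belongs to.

Elapsed time: 260.9 − 4.12 = 256.78 Myr.
4.12 Ma lies within 5.333–2.58 Ma: Pliocene.
260.9 Ma lies within 273.01–259.51 Ma: Guadalupian.

256.78 million years apart; the first in the Pliocene, the second in the Guadalupian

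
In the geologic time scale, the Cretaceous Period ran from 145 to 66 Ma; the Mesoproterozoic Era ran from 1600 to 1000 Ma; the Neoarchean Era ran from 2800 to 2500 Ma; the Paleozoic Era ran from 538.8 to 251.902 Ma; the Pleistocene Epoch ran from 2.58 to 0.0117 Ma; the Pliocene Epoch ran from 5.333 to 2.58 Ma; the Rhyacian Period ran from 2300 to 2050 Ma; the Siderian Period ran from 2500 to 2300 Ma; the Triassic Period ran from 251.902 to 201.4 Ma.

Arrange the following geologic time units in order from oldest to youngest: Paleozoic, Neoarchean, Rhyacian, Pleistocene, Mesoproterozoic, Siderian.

Read off each span (Ma): Paleozoic 538.8–251.902; Neoarchean 2800–2500; Rhyacian 2300–2050; Pleistocene 2.58–0.0117; Mesoproterozoic 1600–1000; Siderian 2500–2300.
Larger Ma is older, so oldest→youngest is Neoarchean, Siderian, Rhyacian, Mesoproterozoic, Paleozoic, Pleistocene.

Neoarchean, Siderian, Rhyacian, Mesoproterozoic, Paleozoic, Pleistocene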